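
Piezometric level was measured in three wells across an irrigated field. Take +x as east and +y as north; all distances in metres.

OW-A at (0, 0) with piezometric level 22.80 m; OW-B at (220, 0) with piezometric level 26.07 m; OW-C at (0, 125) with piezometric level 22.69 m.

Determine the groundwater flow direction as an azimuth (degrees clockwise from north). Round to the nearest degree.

∂h/∂x = (26.07 − 22.80) / (220 − 0) = +0.01486
∂h/∂y = (22.69 − 22.80) / (125 − 0) = -0.0008800
Flow direction (−∇h) has components (-0.01486 E, +0.0008800 N).
Azimuth = atan2(E, N) = atan2(-0.01486, +0.0008800) = 273.4° ≈ 273°.

273°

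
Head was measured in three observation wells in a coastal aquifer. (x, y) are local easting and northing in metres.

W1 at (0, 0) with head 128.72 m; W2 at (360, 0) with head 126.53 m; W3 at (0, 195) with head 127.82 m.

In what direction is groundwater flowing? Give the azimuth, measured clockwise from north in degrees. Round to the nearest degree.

∂h/∂x = (126.53 − 128.72) / (360 − 0) = -0.006083
∂h/∂y = (127.82 − 128.72) / (195 − 0) = -0.004615
Flow direction (−∇h) has components (+0.006083 E, +0.004615 N).
Azimuth = atan2(E, N) = atan2(+0.006083, +0.004615) = 52.8° ≈ 053°.

053°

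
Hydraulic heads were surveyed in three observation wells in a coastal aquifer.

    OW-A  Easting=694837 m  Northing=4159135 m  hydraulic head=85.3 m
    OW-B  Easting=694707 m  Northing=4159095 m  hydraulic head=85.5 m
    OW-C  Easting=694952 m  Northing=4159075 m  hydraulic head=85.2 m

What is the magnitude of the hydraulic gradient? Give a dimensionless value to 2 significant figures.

0.0015

With h = a·x + b·y + c and OW-A as origin, the differences give:
  (-130)·a + (-40)·b = +0.2
  115·a + (-60)·b = -0.1
Eliminate b (×(-60) and ×(-40), subtract): 12400·a = -16.00 → a = ∂h/∂x = -0.001290
Back-substitute: b = ∂h/∂y = -0.0008065.
|∇h| = √(-0.001290² + -0.0008065²) = 0.001521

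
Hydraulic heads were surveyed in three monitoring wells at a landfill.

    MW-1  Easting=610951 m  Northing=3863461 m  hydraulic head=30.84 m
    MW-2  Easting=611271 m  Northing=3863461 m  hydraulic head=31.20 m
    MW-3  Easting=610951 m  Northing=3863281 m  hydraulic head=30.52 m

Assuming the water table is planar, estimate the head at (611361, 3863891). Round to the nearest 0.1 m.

∂h/∂x = (31.20 − 30.84) / (611271 − 610951) = +0.001125
∂h/∂y = (30.52 − 30.84) / (3863281 − 3863461) = +0.001778
h(611361, 3863891) = 30.84 + (+0.001125)·(410) + (+0.001778)·(430) = 30.84 +0.461 +0.764 = 32.066 m.

32.1 m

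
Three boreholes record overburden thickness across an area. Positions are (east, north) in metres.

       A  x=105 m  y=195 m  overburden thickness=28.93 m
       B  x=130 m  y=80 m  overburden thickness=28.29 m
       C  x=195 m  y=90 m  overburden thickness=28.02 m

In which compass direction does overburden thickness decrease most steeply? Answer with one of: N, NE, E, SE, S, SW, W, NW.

Three-point gradient (reference A): Δ to B = (25, -115, -0.64), Δ to C = (90, -105, -0.91).
∂d/∂x = -0.004848, ∂d/∂y = +0.004511 (det = 7725).
Steepest decrease is along −∇f = (+0.004848 E, -0.004511 N) → southeast.

SE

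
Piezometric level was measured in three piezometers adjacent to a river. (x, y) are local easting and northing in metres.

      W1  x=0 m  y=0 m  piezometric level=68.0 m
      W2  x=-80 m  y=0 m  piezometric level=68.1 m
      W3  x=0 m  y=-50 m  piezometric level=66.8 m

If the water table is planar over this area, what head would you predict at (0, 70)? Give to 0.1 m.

69.7 m

∂h/∂x = (68.1 − 68.0) / (-80 − 0) = -0.001250
∂h/∂y = (66.8 − 68.0) / (-50 − 0) = +0.02400
h(0, 70) = 68.0 + (-0.001250)·(0) + (+0.02400)·(70) = 68.0 -0.000 +1.680 = 69.680 m.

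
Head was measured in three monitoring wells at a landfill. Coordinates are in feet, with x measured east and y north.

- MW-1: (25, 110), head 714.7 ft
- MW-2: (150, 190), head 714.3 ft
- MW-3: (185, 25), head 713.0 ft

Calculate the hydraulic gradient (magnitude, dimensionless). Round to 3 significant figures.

0.00964

Three-point gradient (reference MW-1): Δ to MW-2 = (125, 80, -0.4), Δ to MW-3 = (160, -85, -1.7).
∂h/∂x = -0.007257, ∂h/∂y = +0.006339 (det = -23425).
|∇h| = √(-0.007257² + 0.006339²) = 0.009636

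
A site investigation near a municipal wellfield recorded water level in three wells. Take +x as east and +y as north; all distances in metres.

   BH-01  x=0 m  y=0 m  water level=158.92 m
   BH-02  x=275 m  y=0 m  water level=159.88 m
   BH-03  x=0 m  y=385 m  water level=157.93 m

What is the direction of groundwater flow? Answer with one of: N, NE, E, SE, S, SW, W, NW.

NW

∂h/∂x = (159.88 − 158.92) / (275 − 0) = +0.003491
∂h/∂y = (157.93 − 158.92) / (385 − 0) = -0.002571
Flow = −∇h = (-0.003491 east, +0.002571 north), which points northwest.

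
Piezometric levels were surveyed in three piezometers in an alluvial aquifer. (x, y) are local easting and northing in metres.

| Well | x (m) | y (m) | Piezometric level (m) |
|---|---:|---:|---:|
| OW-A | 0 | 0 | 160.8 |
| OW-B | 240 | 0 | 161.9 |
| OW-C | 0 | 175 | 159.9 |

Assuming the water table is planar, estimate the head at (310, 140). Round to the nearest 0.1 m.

161.5 m

∂h/∂x = (161.9 − 160.8) / (240 − 0) = +0.004583
∂h/∂y = (159.9 − 160.8) / (175 − 0) = -0.005143
h(310, 140) = 160.8 + (+0.004583)·(310) + (-0.005143)·(140) = 160.8 +1.421 -0.720 = 161.501 m.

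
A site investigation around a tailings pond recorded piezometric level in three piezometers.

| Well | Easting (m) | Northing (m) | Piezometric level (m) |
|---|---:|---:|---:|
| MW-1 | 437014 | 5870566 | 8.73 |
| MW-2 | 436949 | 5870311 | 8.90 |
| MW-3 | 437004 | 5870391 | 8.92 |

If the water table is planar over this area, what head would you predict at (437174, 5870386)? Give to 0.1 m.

9.3 m

Differences from MW-1: to MW-2 (Δx, Δy, Δh) = (-65, -255, +0.17); to MW-3 = (-10, -175, +0.19).
Determinant of the coordinate differences = (-65)·(-175) − (-10)·(-255) = 8825.
∂h/∂x = [(+0.17)·(-175) − (+0.19)·(-255)] / 8825 = +0.002119
∂h/∂y = [(-65)·(+0.19) − (-10)·(+0.17)] / 8825 = -0.001207
h(437174, 5870386) = 8.73 + (+0.002119)·(160) + (-0.001207)·(-180) = 8.73 +0.339 +0.217 = 9.286 m.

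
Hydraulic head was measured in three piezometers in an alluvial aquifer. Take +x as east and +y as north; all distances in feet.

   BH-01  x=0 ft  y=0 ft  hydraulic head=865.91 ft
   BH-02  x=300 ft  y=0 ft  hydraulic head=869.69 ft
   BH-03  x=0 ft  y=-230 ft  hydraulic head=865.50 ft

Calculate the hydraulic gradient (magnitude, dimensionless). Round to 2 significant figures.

∂h/∂x = (869.69 − 865.91) / (300 − 0) = +0.01260
∂h/∂y = (865.50 − 865.91) / (-230 − 0) = +0.001783
|∇h| = √(0.01260² + 0.001783²) = 0.01273

0.013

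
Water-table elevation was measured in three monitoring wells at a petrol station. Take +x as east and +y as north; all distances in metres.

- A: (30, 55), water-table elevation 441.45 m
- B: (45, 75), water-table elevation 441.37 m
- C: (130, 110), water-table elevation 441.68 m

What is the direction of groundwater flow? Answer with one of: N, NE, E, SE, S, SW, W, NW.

With h = a·x + b·y + c and A as origin, the differences give:
  15·a + 20·b = -0.08
  100·a + 55·b = +0.23
Eliminate b (×55 and ×20, subtract): -1175·a = -9.000 → a = ∂h/∂x = +0.007660
Back-substitute: b = ∂h/∂y = -0.009745.
Flow = −∇h = (-0.007660 east, +0.009745 north), which points northwest.

NW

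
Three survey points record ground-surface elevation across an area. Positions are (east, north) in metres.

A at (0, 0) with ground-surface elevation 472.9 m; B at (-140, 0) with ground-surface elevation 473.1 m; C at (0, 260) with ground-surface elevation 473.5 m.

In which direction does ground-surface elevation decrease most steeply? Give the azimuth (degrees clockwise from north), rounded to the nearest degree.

∂z/∂x = (473.1 − 472.9) / (-140 − 0) = -0.001429
∂z/∂y = (473.5 − 472.9) / (260 − 0) = +0.002308
Steepest decrease is along −∇f: components (+0.001429 E, -0.002308 N).
Azimuth = atan2(+0.001429, -0.002308) = 148.2° ≈ 148°.

148°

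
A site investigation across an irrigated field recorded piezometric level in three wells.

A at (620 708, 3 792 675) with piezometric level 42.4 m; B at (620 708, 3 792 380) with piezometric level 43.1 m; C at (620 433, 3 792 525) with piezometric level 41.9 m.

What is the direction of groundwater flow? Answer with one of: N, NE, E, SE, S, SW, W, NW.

NW

With h = a·x + b·y + c and A as origin, the differences give:
  0·a + (-295)·b = +0.7
  (-275)·a + (-150)·b = -0.5
Eliminate b (×(-150) and ×(-295), subtract): -81125·a = -252.50 → a = ∂h/∂x = +0.003112
Back-substitute: b = ∂h/∂y = -0.002373.
Flow = −∇h = (-0.003112 east, +0.002373 north), which points northwest.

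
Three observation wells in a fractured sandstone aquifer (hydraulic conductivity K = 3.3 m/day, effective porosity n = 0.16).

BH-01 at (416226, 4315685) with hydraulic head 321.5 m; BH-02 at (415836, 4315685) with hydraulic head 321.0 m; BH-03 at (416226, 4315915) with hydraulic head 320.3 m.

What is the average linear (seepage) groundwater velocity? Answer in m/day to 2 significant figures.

0.11 m/day

∂h/∂x = (321.0 − 321.5) / (415836 − 416226) = +0.001282
∂h/∂y = (320.3 − 321.5) / (4315915 − 4315685) = -0.005217
|∇h| = √(0.001282² + -0.005217²) = 0.005372
Seepage velocity v = K·i/n = 3.3 × 0.005372 / 0.16 = 0.1108 m/day.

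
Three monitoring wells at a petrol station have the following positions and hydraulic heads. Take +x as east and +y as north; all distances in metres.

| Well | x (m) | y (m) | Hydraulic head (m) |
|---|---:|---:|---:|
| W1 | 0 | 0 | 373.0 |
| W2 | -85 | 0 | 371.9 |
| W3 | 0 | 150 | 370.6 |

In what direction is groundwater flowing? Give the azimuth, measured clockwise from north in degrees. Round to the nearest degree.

∂h/∂x = (371.9 − 373.0) / (-85 − 0) = +0.01294
∂h/∂y = (370.6 − 373.0) / (150 − 0) = -0.01600
Flow direction (−∇h) has components (-0.01294 E, +0.01600 N).
Azimuth = atan2(E, N) = atan2(-0.01294, +0.01600) = 321.0° ≈ 321°.

321°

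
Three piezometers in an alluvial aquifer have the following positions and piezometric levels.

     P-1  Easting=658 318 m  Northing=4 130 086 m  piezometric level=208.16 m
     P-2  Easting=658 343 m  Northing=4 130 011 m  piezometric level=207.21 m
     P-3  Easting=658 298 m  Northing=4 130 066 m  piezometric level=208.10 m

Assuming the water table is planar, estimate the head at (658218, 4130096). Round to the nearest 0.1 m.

Differences from P-1: to P-2 (Δx, Δy, Δh) = (25, -75, -0.95); to P-3 = (-20, -20, -0.06).
Determinant of the coordinate differences = 25·(-20) − (-20)·(-75) = -2000.
∂h/∂x = [(-0.95)·(-20) − (-0.06)·(-75)] / -2000 = -0.007250
∂h/∂y = [25·(-0.06) − (-20)·(-0.95)] / -2000 = +0.01025
h(658218, 4130096) = 208.16 + (-0.007250)·(-100) + (+0.01025)·(10) = 208.16 +0.725 +0.102 = 208.987 m.

209.0 m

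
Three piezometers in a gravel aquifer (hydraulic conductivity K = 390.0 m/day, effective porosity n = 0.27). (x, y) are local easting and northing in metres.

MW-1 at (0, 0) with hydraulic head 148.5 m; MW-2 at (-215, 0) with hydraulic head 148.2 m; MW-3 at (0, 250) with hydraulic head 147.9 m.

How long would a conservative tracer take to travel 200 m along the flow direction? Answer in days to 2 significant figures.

∂h/∂x = (148.2 − 148.5) / (-215 − 0) = +0.001395
∂h/∂y = (147.9 − 148.5) / (250 − 0) = -0.002400
|∇h| = √(0.001395² + -0.002400²) = 0.002776
Seepage velocity v = K·i/n = 390.0 × 0.002776 / 0.27 = 4.01 m/day.
t = 200 / 4.01 = 49.88 days.

50 days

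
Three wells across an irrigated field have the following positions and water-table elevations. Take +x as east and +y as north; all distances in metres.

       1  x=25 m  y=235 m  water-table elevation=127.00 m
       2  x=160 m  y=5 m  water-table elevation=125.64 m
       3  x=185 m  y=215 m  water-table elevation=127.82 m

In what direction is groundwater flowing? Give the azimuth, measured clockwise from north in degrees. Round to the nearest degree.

Taking 1 as reference: 2−1 = (135, -230, -1.36); 3−1 = (160, -20, +0.82).
Determinant of the coordinate differences = 135·(-20) − 160·(-230) = 34100.
∂h/∂x = [(-1.36)·(-20) − (+0.82)·(-230)] / 34100 = +0.006328
∂h/∂y = [135·(+0.82) − 160·(-1.36)] / 34100 = +0.009628
Flow direction (−∇h) has components (-0.006328 E, -0.009628 N).
Azimuth = atan2(E, N) = atan2(-0.006328, -0.009628) = 213.3° ≈ 213°.

213°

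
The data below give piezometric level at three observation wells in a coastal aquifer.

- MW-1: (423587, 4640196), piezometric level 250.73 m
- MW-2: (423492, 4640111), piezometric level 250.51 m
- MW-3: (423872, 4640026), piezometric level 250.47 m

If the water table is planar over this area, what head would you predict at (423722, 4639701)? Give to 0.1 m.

249.7 m

Three-point gradient (reference MW-1): Δ to MW-2 = (-95, -85, -0.22), Δ to MW-3 = (285, -170, -0.26).
∂h/∂x = +0.0003789, ∂h/∂y = +0.002165 (det = 40375).
h(423722, 4639701) = 250.73 + (+0.0003789)·(135) + (+0.002165)·(-495) = 250.73 +0.051 -1.072 = 249.710 m.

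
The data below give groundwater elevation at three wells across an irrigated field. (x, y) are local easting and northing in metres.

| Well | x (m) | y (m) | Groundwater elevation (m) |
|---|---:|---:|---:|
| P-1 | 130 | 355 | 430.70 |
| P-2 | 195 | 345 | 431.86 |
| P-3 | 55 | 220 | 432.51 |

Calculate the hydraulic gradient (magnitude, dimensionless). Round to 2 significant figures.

Differences from P-1: to P-2 (Δx, Δy, Δh) = (65, -10, +1.16); to P-3 = (-75, -135, +1.81).
Solve a·Δx + b·Δy = Δh: det = 65·(-135) − (-75)·(-10) = -9525.
∂h/∂x = [(+1.16)·(-135) − (+1.81)·(-10)] / -9525 = +0.01454
∂h/∂y = [65·(+1.81) − (-75)·(+1.16)] / -9525 = -0.02149
|∇h| = √(0.01454² + -0.02149²) = 0.02595

0.026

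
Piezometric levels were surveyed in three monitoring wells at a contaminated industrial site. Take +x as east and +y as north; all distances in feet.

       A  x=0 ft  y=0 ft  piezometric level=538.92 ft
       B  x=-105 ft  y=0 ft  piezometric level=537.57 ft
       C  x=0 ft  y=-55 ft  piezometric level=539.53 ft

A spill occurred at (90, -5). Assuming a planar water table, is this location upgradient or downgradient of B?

upgradient

∂h/∂x = (537.57 − 538.92) / (-105 − 0) = +0.01286
∂h/∂y = (539.53 − 538.92) / (-55 − 0) = -0.01109
Head at (90, -5) = 538.92 + (+0.01286)·(90) + (-0.01109)·(-5) = 540.13 ft.
That is higher than the 537.57 ft at B, so the point is upgradient.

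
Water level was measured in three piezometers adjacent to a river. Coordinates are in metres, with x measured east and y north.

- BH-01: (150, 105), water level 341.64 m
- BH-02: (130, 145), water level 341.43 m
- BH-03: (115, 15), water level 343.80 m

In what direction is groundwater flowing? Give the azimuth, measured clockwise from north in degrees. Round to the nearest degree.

Differences from BH-01: to BH-02 (Δx, Δy, Δh) = (-20, 40, -0.21); to BH-03 = (-35, -90, +2.16).
Determinant of the coordinate differences = (-20)·(-90) − (-35)·40 = 3200.
∂h/∂x = [(-0.21)·(-90) − (+2.16)·40] / 3200 = -0.02109
∂h/∂y = [(-20)·(+2.16) − (-35)·(-0.21)] / 3200 = -0.01580
Flow direction (−∇h) has components (+0.02109 E, +0.01580 N).
Azimuth = atan2(E, N) = atan2(+0.02109, +0.01580) = 53.2° ≈ 053°.

053°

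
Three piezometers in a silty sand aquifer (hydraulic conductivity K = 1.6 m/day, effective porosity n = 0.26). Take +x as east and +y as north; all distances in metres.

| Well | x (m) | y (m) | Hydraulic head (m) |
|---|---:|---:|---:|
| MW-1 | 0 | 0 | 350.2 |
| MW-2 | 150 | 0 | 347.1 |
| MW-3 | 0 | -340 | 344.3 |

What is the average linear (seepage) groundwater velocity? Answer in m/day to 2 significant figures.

0.17 m/day

∂h/∂x = (347.1 − 350.2) / (150 − 0) = -0.02067
∂h/∂y = (344.3 − 350.2) / (-340 − 0) = +0.01735
|∇h| = √(-0.02067² + 0.01735²) = 0.02699
Seepage velocity v = K·i/n = 1.6 × 0.02699 / 0.26 = 0.1661 m/day.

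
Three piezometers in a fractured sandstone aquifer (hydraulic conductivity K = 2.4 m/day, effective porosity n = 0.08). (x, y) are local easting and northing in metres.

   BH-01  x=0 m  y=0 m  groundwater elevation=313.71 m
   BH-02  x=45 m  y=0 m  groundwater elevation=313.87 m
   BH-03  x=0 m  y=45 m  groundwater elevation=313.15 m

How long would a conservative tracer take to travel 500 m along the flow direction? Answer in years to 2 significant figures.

3.5 years

∂h/∂x = (313.87 − 313.71) / (45 − 0) = +0.003556
∂h/∂y = (313.15 − 313.71) / (45 − 0) = -0.01244
|∇h| = √(0.003556² + -0.01244²) = 0.01294
Seepage velocity v = K·i/n = 2.4 × 0.01294 / 0.08 = 0.3882 m/day.
t = 500 / 0.3882 = 1288 days = 3.53 years.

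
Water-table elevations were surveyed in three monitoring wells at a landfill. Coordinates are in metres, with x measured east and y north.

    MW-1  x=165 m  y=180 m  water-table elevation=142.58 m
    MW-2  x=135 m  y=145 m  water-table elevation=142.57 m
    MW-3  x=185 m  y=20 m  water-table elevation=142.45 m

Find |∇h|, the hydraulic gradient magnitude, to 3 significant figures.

Differences from MW-1: to MW-2 (Δx, Δy, Δh) = (-30, -35, -0.01); to MW-3 = (20, -160, -0.13).
Determinant of the coordinate differences = (-30)·(-160) − 20·(-35) = 5500.
∂h/∂x = [(-0.01)·(-160) − (-0.13)·(-35)] / 5500 = -0.0005364
∂h/∂y = [(-30)·(-0.13) − 20·(-0.01)] / 5500 = +0.0007455
|∇h| = √(-0.0005364² + 0.0007455²) = 0.0009184

0.000918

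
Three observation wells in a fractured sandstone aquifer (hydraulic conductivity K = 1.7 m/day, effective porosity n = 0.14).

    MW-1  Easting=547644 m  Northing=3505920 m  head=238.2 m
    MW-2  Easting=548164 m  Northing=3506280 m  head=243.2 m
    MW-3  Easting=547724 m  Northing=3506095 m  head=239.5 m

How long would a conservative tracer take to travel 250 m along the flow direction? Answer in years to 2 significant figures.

7.1 years

Taking MW-1 as reference: MW-2−MW-1 = (520, 360, +5.0); MW-3−MW-1 = (80, 175, +1.3).
Solve a·Δx + b·Δy = Δh: det = 520·175 − 80·360 = 62200.
∂h/∂x = [(+5.0)·175 − (+1.3)·360] / 62200 = +0.006543
∂h/∂y = [520·(+1.3) − 80·(+5.0)] / 62200 = +0.004437
|∇h| = √(0.006543² + 0.004437²) = 0.007906
Seepage velocity v = K·i/n = 1.7 × 0.007906 / 0.14 = 0.096 m/day.
t = 250 / 0.096 = 2604 days = 7.13 years.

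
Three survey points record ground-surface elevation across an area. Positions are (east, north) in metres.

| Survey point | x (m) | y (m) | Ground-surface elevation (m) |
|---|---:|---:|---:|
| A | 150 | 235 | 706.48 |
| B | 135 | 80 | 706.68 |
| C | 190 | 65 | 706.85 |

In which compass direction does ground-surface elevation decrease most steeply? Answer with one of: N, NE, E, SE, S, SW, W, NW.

Taking A as reference: B−A = (-15, -155, +0.20); C−A = (40, -170, +0.37).
Determinant of the coordinate differences = (-15)·(-170) − 40·(-155) = 8750.
∂z/∂x = [(+0.20)·(-170) − (+0.37)·(-155)] / 8750 = +0.002669
∂z/∂y = [(-15)·(+0.37) − 40·(+0.20)] / 8750 = -0.001549
Steepest decrease is along −∇f = (-0.002669 E, +0.001549 N) → northwest.

NW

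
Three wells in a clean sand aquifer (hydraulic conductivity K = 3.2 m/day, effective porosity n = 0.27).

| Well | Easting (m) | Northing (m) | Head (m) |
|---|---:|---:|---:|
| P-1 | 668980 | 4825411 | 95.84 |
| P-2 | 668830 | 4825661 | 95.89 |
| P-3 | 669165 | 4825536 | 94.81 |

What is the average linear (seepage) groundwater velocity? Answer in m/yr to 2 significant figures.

Differences from P-1: to P-2 (Δx, Δy, Δh) = (-150, 250, +0.05); to P-3 = (185, 125, -1.03).
Solve a·Δx + b·Δy = Δh: det = (-150)·125 − 185·250 = -65000.
∂h/∂x = [(+0.05)·125 − (-1.03)·250] / -65000 = -0.004058
∂h/∂y = [(-150)·(-1.03) − 185·(+0.05)] / -65000 = -0.002235
|∇h| = √(-0.004058² + -0.002235²) = 0.004633
Seepage velocity v = K·i/n = 3.2 × 0.004633 / 0.27 = 0.05491 m/day = 20.06 m/yr.

20 m/yr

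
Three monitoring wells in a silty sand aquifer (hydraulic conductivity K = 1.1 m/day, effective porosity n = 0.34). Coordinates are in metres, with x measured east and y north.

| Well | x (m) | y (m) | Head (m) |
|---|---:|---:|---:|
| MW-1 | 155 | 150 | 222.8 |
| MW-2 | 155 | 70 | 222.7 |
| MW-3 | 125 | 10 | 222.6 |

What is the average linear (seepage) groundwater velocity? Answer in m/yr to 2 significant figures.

1.8 m/yr

Differences from MW-1: to MW-2 (Δx, Δy, Δh) = (0, -80, -0.1); to MW-3 = (-30, -140, -0.2).
Determinant of the coordinate differences = 0·(-140) − (-30)·(-80) = -2400.
∂h/∂x = [(-0.1)·(-140) − (-0.2)·(-80)] / -2400 = +0.0008333
∂h/∂y = [0·(-0.2) − (-30)·(-0.1)] / -2400 = +0.001250
|∇h| = √(0.0008333² + 0.001250²) = 0.001502
Seepage velocity v = K·i/n = 1.1 × 0.001502 / 0.34 = 0.004859 m/day = 1.775 m/yr.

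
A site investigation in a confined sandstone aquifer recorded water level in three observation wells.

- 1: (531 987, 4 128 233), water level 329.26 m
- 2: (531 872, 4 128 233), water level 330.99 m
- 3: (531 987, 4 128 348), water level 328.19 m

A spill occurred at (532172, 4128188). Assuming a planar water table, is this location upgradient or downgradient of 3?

∂h/∂x = (330.99 − 329.26) / (531872 − 531987) = -0.01504
∂h/∂y = (328.19 − 329.26) / (4128348 − 4128233) = -0.009304
Head at (532172, 4128188) = 329.26 + (-0.01504)·(185) + (-0.009304)·(-45) = 326.90 m.
That is lower than the 328.19 m at 3, so the point is downgradient.

downgradient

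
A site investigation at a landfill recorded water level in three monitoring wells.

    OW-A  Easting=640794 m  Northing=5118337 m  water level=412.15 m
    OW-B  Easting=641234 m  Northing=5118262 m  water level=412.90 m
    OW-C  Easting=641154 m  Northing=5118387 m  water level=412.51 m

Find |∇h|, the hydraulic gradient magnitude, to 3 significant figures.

With h = a·x + b·y + c and OW-A as origin, the differences give:
  440·a + (-75)·b = +0.75
  360·a + 50·b = +0.36
Eliminate b (×50 and ×(-75), subtract): 49000·a = 64.500 → a = ∂h/∂x = +0.001316
Back-substitute: b = ∂h/∂y = -0.002278.
|∇h| = √(0.001316² + -0.002278²) = 0.002631

0.00263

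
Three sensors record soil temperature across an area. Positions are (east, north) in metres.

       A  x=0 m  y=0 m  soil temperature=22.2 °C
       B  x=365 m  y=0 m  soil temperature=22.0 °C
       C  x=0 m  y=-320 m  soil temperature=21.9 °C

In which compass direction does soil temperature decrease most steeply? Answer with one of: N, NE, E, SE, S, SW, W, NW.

∂T/∂x = (22.0 − 22.2) / (365 − 0) = -0.0005479
∂T/∂y = (21.9 − 22.2) / (-320 − 0) = +0.0009375
Steepest decrease is along −∇f = (+0.0005479 E, -0.0009375 N) → southeast.

SE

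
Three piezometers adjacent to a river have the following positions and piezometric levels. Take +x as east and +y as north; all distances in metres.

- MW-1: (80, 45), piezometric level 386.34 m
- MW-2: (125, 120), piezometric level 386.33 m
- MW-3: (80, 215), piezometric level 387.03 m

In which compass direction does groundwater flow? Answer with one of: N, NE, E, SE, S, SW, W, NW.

Differences from MW-1: to MW-2 (Δx, Δy, Δh) = (45, 75, -0.01); to MW-3 = (0, 170, +0.69).
Solve a·Δx + b·Δy = Δh: det = 45·170 − 0·75 = 7650.
∂h/∂x = [(-0.01)·170 − (+0.69)·75] / 7650 = -0.006987
∂h/∂y = [45·(+0.69) − 0·(-0.01)] / 7650 = +0.004059
Flow = −∇h = (+0.006987 east, -0.004059 north), which points southeast.

SE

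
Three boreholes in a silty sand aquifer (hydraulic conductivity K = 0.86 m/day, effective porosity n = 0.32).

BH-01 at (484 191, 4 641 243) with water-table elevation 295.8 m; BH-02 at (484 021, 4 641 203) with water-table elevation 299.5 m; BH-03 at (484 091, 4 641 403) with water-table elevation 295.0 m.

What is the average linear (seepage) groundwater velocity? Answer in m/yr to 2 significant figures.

24 m/yr

Three-point gradient (reference BH-01): Δ to BH-02 = (-170, -40, +3.7), Δ to BH-03 = (-100, 160, -0.8).
∂h/∂x = -0.01795, ∂h/∂y = -0.01622 (det = -31200).
|∇h| = √(-0.01795² + -0.01622²) = 0.02419
Seepage velocity v = K·i/n = 0.86 × 0.02419 / 0.32 = 0.06501 m/day = 23.74 m/yr.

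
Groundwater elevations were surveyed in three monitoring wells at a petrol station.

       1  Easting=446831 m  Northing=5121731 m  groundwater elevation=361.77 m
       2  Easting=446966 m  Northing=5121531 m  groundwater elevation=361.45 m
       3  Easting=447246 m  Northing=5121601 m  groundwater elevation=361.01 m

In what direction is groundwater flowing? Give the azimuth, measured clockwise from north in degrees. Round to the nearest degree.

Taking 1 as reference: 2−1 = (135, -200, -0.32); 3−1 = (415, -130, -0.76).
Determinant of the coordinate differences = 135·(-130) − 415·(-200) = 65450.
∂h/∂x = [(-0.32)·(-130) − (-0.76)·(-200)] / 65450 = -0.001687
∂h/∂y = [135·(-0.76) − 415·(-0.32)] / 65450 = +0.0004614
Flow direction (−∇h) has components (+0.001687 E, -0.0004614 N).
Azimuth = atan2(E, N) = atan2(+0.001687, -0.0004614) = 105.3° ≈ 105°.

105°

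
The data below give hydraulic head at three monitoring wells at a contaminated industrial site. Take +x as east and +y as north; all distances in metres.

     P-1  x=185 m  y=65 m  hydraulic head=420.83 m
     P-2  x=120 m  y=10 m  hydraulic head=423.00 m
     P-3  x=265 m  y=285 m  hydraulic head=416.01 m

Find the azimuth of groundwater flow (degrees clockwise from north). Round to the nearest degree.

Taking P-1 as reference: P-2−P-1 = (-65, -55, +2.17); P-3−P-1 = (80, 220, -4.82).
Solve a·Δx + b·Δy = Δh: det = (-65)·220 − 80·(-55) = -9900.
∂h/∂x = [(+2.17)·220 − (-4.82)·(-55)] / -9900 = -0.02144
∂h/∂y = [(-65)·(-4.82) − 80·(+2.17)] / -9900 = -0.01411
Flow direction (−∇h) has components (+0.02144 E, +0.01411 N).
Azimuth = atan2(E, N) = atan2(+0.02144, +0.01411) = 56.7° ≈ 057°.

057°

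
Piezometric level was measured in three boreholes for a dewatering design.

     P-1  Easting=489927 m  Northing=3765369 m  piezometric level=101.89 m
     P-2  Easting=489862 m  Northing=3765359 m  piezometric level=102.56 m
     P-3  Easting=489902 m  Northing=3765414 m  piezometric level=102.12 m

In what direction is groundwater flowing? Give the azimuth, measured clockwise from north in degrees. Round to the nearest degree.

Taking P-1 as reference: P-2−P-1 = (-65, -10, +0.67); P-3−P-1 = (-25, 45, +0.23).
Solve a·Δx + b·Δy = Δh: det = (-65)·45 − (-25)·(-10) = -3175.
∂h/∂x = [(+0.67)·45 − (+0.23)·(-10)] / -3175 = -0.01022
∂h/∂y = [(-65)·(+0.23) − (-25)·(+0.67)] / -3175 = -0.0005669
Flow direction (−∇h) has components (+0.01022 E, +0.0005669 N).
Azimuth = atan2(E, N) = atan2(+0.01022, +0.0005669) = 86.8° ≈ 087°.

087°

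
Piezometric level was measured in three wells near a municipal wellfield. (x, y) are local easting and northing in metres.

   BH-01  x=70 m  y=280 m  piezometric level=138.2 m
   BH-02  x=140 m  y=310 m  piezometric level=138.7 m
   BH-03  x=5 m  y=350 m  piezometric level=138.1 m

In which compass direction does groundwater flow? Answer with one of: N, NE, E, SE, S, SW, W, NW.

Taking BH-01 as reference: BH-02−BH-01 = (70, 30, +0.5); BH-03−BH-01 = (-65, 70, -0.1).
Solve a·Δx + b·Δy = Δh: det = 70·70 − (-65)·30 = 6850.
∂h/∂x = [(+0.5)·70 − (-0.1)·30] / 6850 = +0.005547
∂h/∂y = [70·(-0.1) − (-65)·(+0.5)] / 6850 = +0.003723
Flow = −∇h = (-0.005547 east, -0.003723 north), which points southwest.

SW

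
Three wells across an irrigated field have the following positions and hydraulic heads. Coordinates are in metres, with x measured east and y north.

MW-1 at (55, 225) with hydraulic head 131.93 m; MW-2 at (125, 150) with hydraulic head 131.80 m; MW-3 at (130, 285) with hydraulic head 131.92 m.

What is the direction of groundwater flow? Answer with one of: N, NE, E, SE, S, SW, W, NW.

SE

Taking MW-1 as reference: MW-2−MW-1 = (70, -75, -0.13); MW-3−MW-1 = (75, 60, -0.01).
Solve a·Δx + b·Δy = Δh: det = 70·60 − 75·(-75) = 9825.
∂h/∂x = [(-0.13)·60 − (-0.01)·(-75)] / 9825 = -0.0008702
∂h/∂y = [70·(-0.01) − 75·(-0.13)] / 9825 = +0.0009211
Flow = −∇h = (+0.0008702 east, -0.0009211 north), which points southeast.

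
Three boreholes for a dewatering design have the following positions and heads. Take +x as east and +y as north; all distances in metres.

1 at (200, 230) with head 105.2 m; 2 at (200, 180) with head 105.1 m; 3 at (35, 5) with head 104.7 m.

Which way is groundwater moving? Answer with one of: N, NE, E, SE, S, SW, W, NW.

Three-point gradient (reference 1): Δ to 2 = (0, -50, -0.1), Δ to 3 = (-165, -225, -0.5).
∂h/∂x = +0.0003030, ∂h/∂y = +0.002000 (det = -8250).
Flow = −∇h = (-0.0003030 east, -0.002000 north), which points south.

S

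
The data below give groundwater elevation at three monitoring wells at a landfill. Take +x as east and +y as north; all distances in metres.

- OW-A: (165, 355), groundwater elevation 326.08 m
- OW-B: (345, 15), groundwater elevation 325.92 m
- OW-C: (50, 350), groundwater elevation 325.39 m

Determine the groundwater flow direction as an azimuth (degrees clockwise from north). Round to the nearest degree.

Differences from OW-A: to OW-B (Δx, Δy, Δh) = (180, -340, -0.16); to OW-C = (-115, -5, -0.69).
Solve a·Δx + b·Δy = Δh: det = 180·(-5) − (-115)·(-340) = -40000.
∂h/∂x = [(-0.16)·(-5) − (-0.69)·(-340)] / -40000 = +0.005845
∂h/∂y = [180·(-0.69) − (-115)·(-0.16)] / -40000 = +0.003565
Flow direction (−∇h) has components (-0.005845 E, -0.003565 N).
Azimuth = atan2(E, N) = atan2(-0.005845, -0.003565) = 238.6° ≈ 239°.

239°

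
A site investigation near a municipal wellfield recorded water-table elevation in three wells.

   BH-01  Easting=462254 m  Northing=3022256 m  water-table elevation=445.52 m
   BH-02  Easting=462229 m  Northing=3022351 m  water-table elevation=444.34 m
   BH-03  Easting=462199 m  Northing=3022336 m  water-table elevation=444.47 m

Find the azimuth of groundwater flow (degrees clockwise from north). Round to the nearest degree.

With h = a·x + b·y + c and BH-01 as origin, the differences give:
  (-25)·a + 95·b = -1.18
  (-55)·a + 80·b = -1.05
Eliminate b (×80 and ×95, subtract): 3225·a = 5.350 → a = ∂h/∂x = +0.001659
Back-substitute: b = ∂h/∂y = -0.01198.
Flow direction (−∇h) has components (-0.001659 E, +0.01198 N).
Azimuth = atan2(E, N) = atan2(-0.001659, +0.01198) = 352.1° ≈ 352°.

352°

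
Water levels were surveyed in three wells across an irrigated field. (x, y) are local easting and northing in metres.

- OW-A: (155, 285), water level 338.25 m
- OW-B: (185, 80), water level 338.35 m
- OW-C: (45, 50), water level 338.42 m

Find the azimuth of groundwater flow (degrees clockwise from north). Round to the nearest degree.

035°

Taking OW-A as reference: OW-B−OW-A = (30, -205, +0.10); OW-C−OW-A = (-110, -235, +0.17).
Determinant of the coordinate differences = 30·(-235) − (-110)·(-205) = -29600.
∂h/∂x = [(+0.10)·(-235) − (+0.17)·(-205)] / -29600 = -0.0003834
∂h/∂y = [30·(+0.17) − (-110)·(+0.10)] / -29600 = -0.0005439
Flow direction (−∇h) has components (+0.0003834 E, +0.0005439 N).
Azimuth = atan2(E, N) = atan2(+0.0003834, +0.0005439) = 35.2° ≈ 035°.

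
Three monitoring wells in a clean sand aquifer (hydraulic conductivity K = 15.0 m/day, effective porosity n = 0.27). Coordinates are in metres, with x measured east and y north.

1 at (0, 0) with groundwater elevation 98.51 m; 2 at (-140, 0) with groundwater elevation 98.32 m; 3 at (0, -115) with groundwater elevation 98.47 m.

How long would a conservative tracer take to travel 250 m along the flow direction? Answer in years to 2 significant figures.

8.8 years

∂h/∂x = (98.32 − 98.51) / (-140 − 0) = +0.001357
∂h/∂y = (98.47 − 98.51) / (-115 − 0) = +0.0003478
|∇h| = √(0.001357² + 0.0003478²) = 0.001401
Seepage velocity v = K·i/n = 15.0 × 0.001401 / 0.27 = 0.07783 m/day.
t = 250 / 0.07783 = 3212 days = 8.79 years.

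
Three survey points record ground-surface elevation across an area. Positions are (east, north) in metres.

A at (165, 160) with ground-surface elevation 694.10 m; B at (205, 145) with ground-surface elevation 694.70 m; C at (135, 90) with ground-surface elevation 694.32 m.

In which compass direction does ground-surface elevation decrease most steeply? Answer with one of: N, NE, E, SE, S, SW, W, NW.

Three-point gradient (reference A): Δ to B = (40, -15, +0.60), Δ to C = (-30, -70, +0.22).
∂z/∂x = +0.01191, ∂z/∂y = -0.008246 (det = -3250).
Steepest decrease is along −∇f = (-0.01191 E, +0.008246 N) → northwest.

NW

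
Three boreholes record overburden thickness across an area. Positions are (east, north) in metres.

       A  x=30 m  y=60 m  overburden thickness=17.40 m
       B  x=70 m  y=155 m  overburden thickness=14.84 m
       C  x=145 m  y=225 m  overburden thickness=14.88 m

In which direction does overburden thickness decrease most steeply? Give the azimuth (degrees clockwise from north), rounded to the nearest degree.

317°

Three-point gradient (reference A): Δ to B = (40, 95, -2.56), Δ to C = (115, 165, -2.52).
∂d/∂x = +0.04231, ∂d/∂y = -0.04476 (det = -4325).
Steepest decrease is along −∇f: components (-0.04231 E, +0.04476 N).
Azimuth = atan2(-0.04231, +0.04476) = 316.6° ≈ 317°.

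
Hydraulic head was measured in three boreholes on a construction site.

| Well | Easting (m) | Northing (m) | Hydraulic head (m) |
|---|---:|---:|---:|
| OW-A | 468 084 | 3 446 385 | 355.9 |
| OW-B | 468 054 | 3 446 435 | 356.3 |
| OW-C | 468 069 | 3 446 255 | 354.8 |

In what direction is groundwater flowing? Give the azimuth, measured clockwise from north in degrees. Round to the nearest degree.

With h = a·x + b·y + c and OW-A as origin, the differences give:
  (-30)·a + 50·b = +0.4
  (-15)·a + (-130)·b = -1.1
Eliminate b (×(-130) and ×50, subtract): 4650·a = 3.00 → a = ∂h/∂x = +0.0006452
Back-substitute: b = ∂h/∂y = +0.008387.
Flow direction (−∇h) has components (-0.0006452 E, -0.008387 N).
Azimuth = atan2(E, N) = atan2(-0.0006452, -0.008387) = 184.4° ≈ 184°.

184°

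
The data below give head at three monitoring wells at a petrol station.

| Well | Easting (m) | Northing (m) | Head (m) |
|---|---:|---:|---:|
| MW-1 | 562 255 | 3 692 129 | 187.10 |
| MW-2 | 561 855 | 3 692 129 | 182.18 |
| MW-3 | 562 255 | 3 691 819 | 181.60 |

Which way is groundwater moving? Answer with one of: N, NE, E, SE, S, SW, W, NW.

∂h/∂x = (182.18 − 187.10) / (561855 − 562255) = +0.01230
∂h/∂y = (181.60 − 187.10) / (3691819 − 3692129) = +0.01774
Flow = −∇h = (-0.01230 east, -0.01774 north), which points southwest.

SW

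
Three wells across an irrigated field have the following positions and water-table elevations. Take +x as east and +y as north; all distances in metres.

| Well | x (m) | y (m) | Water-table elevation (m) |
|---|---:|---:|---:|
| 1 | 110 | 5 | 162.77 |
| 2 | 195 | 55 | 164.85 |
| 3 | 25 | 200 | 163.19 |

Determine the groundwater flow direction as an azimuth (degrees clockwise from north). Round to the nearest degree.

241°

Differences from 1: to 2 (Δx, Δy, Δh) = (85, 50, +2.08); to 3 = (-85, 195, +0.42).
Determinant of the coordinate differences = 85·195 − (-85)·50 = 20825.
∂h/∂x = [(+2.08)·195 − (+0.42)·50] / 20825 = +0.01847
∂h/∂y = [85·(+0.42) − (-85)·(+2.08)] / 20825 = +0.01020
Flow direction (−∇h) has components (-0.01847 E, -0.01020 N).
Azimuth = atan2(E, N) = atan2(-0.01847, -0.01020) = 241.1° ≈ 241°.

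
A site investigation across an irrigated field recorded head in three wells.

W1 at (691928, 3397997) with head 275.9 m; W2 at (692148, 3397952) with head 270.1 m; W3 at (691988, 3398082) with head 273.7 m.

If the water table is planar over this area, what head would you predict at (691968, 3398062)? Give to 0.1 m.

274.4 m

Differences from W1: to W2 (Δx, Δy, Δh) = (220, -45, -5.8); to W3 = (60, 85, -2.2).
Solve a·Δx + b·Δy = Δh: det = 220·85 − 60·(-45) = 21400.
∂h/∂x = [(-5.8)·85 − (-2.2)·(-45)] / 21400 = -0.02766
∂h/∂y = [220·(-2.2) − 60·(-5.8)] / 21400 = -0.006355
h(691968, 3398062) = 275.9 + (-0.02766)·(40) + (-0.006355)·(65) = 275.9 -1.107 -0.413 = 274.380 m.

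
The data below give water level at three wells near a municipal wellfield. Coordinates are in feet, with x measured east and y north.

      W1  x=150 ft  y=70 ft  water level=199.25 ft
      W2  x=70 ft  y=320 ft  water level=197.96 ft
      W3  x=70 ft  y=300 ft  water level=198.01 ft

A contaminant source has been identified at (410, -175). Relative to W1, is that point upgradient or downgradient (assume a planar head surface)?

With h = a·x + b·y + c and W1 as origin, the differences give:
  (-80)·a + 250·b = -1.29
  (-80)·a + 230·b = -1.24
Eliminate b (×230 and ×250, subtract): 1600·a = 13.300 → a = ∂h/∂x = +0.008313
Back-substitute: b = ∂h/∂y = -0.002500.
Head at (410, -175) = 199.25 + (+0.008313)·(260) + (-0.002500)·(-245) = 202.02 ft.
That is higher than the 199.25 ft at W1, so the point is upgradient.

upgradient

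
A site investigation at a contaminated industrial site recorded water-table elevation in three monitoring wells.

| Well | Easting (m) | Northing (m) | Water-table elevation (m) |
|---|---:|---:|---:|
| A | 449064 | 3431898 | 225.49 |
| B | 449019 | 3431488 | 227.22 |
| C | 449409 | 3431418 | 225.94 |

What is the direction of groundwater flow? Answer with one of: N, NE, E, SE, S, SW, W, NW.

With h = a·x + b·y + c and A as origin, the differences give:
  (-45)·a + (-410)·b = +1.73
  345·a + (-480)·b = +0.45
Eliminate b (×(-480) and ×(-410), subtract): 163050·a = -645.900 → a = ∂h/∂x = -0.003961
Back-substitute: b = ∂h/∂y = -0.003785.
Flow = −∇h = (+0.003961 east, +0.003785 north), which points northeast.

NE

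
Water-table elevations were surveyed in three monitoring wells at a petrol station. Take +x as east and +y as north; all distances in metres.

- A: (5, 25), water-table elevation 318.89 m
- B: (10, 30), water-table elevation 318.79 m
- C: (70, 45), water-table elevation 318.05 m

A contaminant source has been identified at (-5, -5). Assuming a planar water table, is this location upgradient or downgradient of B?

Differences from A: to B (Δx, Δy, Δh) = (5, 5, -0.10); to C = (65, 20, -0.84).
Solve a·Δx + b·Δy = Δh: det = 5·20 − 65·5 = -225.
∂h/∂x = [(-0.10)·20 − (-0.84)·5] / -225 = -0.009778
∂h/∂y = [5·(-0.84) − 65·(-0.10)] / -225 = -0.01022
Head at (-5, -5) = 318.89 + (-0.009778)·(-10) + (-0.01022)·(-30) = 319.29 m.
That is higher than the 318.79 m at B, so the point is upgradient.

upgradient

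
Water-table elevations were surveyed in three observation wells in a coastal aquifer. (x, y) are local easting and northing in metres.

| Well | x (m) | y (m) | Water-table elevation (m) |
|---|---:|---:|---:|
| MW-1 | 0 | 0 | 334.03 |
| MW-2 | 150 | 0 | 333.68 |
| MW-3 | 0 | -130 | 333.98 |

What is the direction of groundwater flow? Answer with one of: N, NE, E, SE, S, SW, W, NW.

E

∂h/∂x = (333.68 − 334.03) / (150 − 0) = -0.002333
∂h/∂y = (333.98 − 334.03) / (-130 − 0) = +0.0003846
Flow = −∇h = (+0.002333 east, -0.0003846 north), which points east.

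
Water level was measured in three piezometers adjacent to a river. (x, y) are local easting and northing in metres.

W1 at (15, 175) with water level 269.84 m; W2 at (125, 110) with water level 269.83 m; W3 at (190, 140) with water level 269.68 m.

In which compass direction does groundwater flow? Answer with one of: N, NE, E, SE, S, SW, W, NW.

With h = a·x + b·y + c and W1 as origin, the differences give:
  110·a + (-65)·b = -0.01
  175·a + (-35)·b = -0.16
Eliminate b (×(-35) and ×(-65), subtract): 7525·a = -10.050 → a = ∂h/∂x = -0.001336
Back-substitute: b = ∂h/∂y = -0.002106.
Flow = −∇h = (+0.001336 east, +0.002106 north), which points northeast.

NE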